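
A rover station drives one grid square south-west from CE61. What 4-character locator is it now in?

CE50

Longitude square 6; −1 → 5.
Latitude square 1; −1 → 0.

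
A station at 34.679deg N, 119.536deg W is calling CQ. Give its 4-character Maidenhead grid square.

Add 180° to longitude and 90° to latitude: 60.46, 124.68.
Field: 60.46/20 → 3 → D, 124.68/10 → 12 → M; chars DM.
Square: 0.46/2 → 0, 4.68/1 → 4; chars 04.

DM04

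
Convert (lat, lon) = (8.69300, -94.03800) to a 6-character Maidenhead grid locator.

Shift to the Maidenhead origin (180°W, 90°S): lon 85.9620, lat 98.6930.
Field: lon ⌊85.9620/20⌋ = 4 → E; lat ⌊98.6930/10⌋ = 9 → J.
Square: lon ⌊5.9620/2⌋ = 2; lat ⌊8.6930/1⌋ = 8.
Subsquare: lon ⌊1.9620/0.0833333⌋ = 23 → x; lat ⌊0.6930/0.0416667⌋ = 16 → q.

EJ28xq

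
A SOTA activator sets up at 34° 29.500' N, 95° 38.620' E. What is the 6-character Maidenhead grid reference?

Offset from 180°W / 90°S: lon 275.6437°, lat 124.4917°.
Field: 275.6437/20 → 13 → N, 124.4917/10 → 12 → M; chars NM.
Square: 15.6437/2 → 7, 4.4917/1 → 4; chars 74.
Subsquare: 1.6437/0.0833333 → 19 → t, 0.4917/0.0416667 → 11 → l; chars tl.

NM74tl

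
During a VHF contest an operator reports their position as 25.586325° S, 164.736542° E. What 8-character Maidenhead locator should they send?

Offset from 180°W / 90°S: lon 344.73654°, lat 64.41367°.
Field: 344.73654/20 → 17 → R, 64.41367/10 → 6 → G; chars RG.
Square: 4.73654/2 → 2, 4.41367/1 → 4; chars 24.
Subsquare: 0.73654/0.0833333 → 8 → i, 0.41367/0.0416667 → 9 → j; chars ij.
Extended square: 0.06988/0.00833333 → 8, 0.03867/0.00416667 → 9; chars 89.

RG24ij89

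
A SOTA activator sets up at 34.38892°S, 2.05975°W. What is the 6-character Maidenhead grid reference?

Shift to the Maidenhead origin (180°W, 90°S): lon 177.9402, lat 55.6111.
Field: 177.9402/20 → 8 → I, 55.6111/10 → 5 → F; chars IF.
Square: 17.9402/2 → 8, 5.6111/1 → 5; chars 85.
Subsquare: 1.9402/0.0833333 → 23 → x, 0.6111/0.0416667 → 14 → o; chars xo.

IF85xo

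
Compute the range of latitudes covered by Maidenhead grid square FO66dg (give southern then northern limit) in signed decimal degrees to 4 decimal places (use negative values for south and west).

Field F=5, O=14: +5·20° lon, +14·10° lat → SW at lon -80°, lat 50°.
Square 6, 6: +6·2° lon, +6·1° lat → SW at lon -68°, lat 56°.
Subsquare d=3, g=6: +3·0.0833333° lon, +6·0.0416667° lat → SW at lon -67.75°, lat 56.25°.
Cell spans 0.0833333° lon × 0.0416667° lat.
south 56.2500, north 56.2917.

56.2500, 56.2917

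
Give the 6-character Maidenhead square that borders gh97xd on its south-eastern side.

Longitude subsquare x = 23; +1 → 24, wraps to 0 = a, carry into square.
Longitude square 9; +1 → 10, wraps to 0, carry into field.
Longitude field G = 6; +1 → 7 = H.
Latitude subsquare d = 3; −1 → 2 = c.

HH07ac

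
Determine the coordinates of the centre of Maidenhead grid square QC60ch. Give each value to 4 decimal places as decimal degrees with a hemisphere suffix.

Field Q=16, C=2: +16·20° lon, +2·10° lat → SW at lon 140°, lat -70°.
Square 6, 0: +6·2° lon, +0·1° lat → SW at lon 152°, lat -70°.
Subsquare c=2, h=7: +2·0.0833333° lon, +7·0.0416667° lat → SW at lon 152.167°, lat -69.7083°.
Cell spans 0.0833333° lon × 0.0416667° lat. Centre is SW corner plus half of each.
latitude 69.6875° S, longitude 152.2083° E.

69.6875° S, 152.2083° E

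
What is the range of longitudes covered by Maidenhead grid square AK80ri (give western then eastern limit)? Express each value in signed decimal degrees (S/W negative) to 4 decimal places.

-162.5833, -162.5000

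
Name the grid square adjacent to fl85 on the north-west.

FL76

Longitude square 8; −1 → 7.
Latitude square 5; +1 → 6.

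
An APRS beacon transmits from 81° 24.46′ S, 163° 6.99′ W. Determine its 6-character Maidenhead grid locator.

AA88ko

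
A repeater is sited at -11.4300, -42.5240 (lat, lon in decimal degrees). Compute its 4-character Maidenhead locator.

GH88

Offset from 180°W / 90°S: lon 137.48°, lat 78.57°.
Field: 137.48/20 → 6 → G, 78.57/10 → 7 → H; chars GH.
Square: 17.48/2 → 8, 8.57/1 → 8; chars 88.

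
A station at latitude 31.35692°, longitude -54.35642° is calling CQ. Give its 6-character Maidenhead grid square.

Offset from 180°W / 90°S: lon 125.6436°, lat 121.3569°.
Field (20°×10°, letters A–R): lon ⌊125.6436/20⌋ = 6 → G; lat ⌊121.3569/10⌋ = 12 → M.
Square (2°×1°, digits 0–9): lon ⌊5.6436/2⌋ = 2; lat ⌊1.3569/1⌋ = 1.
Subsquare (5′×2.5′, letters a–x): lon ⌊1.6436/0.0833333⌋ = 19 → t; lat ⌊0.3569/0.0416667⌋ = 8 → i.

GM21ti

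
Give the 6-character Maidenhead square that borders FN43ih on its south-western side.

FN43hg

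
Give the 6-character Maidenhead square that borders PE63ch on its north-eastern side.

PE63di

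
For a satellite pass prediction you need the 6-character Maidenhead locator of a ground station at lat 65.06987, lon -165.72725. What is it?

Shift to the Maidenhead origin (180°W, 90°S): lon 14.2728, lat 155.0699.
Field (20°×10°, letters A–R): lon ⌊14.2728/20⌋ = 0 → A; lat ⌊155.0699/10⌋ = 15 → P.
Square (2°×1°, digits 0–9): lon ⌊14.2728/2⌋ = 7; lat ⌊5.0699/1⌋ = 5.
Subsquare (5′×2.5′, letters a–x): lon ⌊0.2728/0.0833333⌋ = 3 → d; lat ⌊0.0699/0.0416667⌋ = 1 → b.

AP75db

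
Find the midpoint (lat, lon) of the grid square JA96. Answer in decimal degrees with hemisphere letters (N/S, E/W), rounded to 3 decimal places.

Field J=9, A=0: +9·20° lon, +0·10° lat → SW at lon 0°, lat -90°.
Square 9, 6: +9·2° lon, +6·1° lat → SW at lon 18°, lat -84°.
Cell spans 2° lon × 1° lat. Centre is SW corner plus half of each.
latitude 83.500° S, longitude 19.000° E.

83.500° S, 19.000° E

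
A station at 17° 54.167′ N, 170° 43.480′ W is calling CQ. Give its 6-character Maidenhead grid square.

Offset from 180°W / 90°S: lon 9.2753°, lat 107.9028°.
Field: lon ⌊9.2753/20⌋ = 0 → A; lat ⌊107.9028/10⌋ = 10 → K.
Square: lon ⌊9.2753/2⌋ = 4; lat ⌊7.9028/1⌋ = 7.
Subsquare: lon ⌊1.2753/0.0833333⌋ = 15 → p; lat ⌊0.9028/0.0416667⌋ = 21 → v.

AK47pv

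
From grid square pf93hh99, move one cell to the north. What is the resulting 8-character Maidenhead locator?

Latitude extended square 9; +1 → 10, wraps to 0, carry into subsquare.
Latitude subsquare h = 7; +1 → 8 = i.
The longitude characters are unchanged.

PF93hi90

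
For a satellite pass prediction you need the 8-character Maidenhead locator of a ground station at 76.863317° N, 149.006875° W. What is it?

BQ56lu97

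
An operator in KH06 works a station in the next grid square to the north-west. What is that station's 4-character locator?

JH97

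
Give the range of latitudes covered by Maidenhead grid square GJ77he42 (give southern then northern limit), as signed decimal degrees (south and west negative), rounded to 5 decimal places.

7.17500, 7.17917

Field G=6, J=9: +6·20° lon, +9·10° lat → SW at lon -60°, lat 0°.
Square 7, 7: +7·2° lon, +7·1° lat → SW at lon -46°, lat 7°.
Subsquare h=7, e=4: +7·0.0833333° lon, +4·0.0416667° lat → SW at lon -45.4167°, lat 7.16667°.
Extended square 4, 2: +4·0.00833333° lon, +2·0.00416667° lat → SW at lon -45.3833°, lat 7.175°.
Cell spans 0.00833333° lon × 0.00416667° lat.
south 7.17500, north 7.17917.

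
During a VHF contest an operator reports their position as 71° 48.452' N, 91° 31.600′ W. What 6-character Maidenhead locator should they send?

EQ41ft

Offset from 180°W / 90°S: lon 88.4733°, lat 161.8075°.
Field: 88.4733/20 → 4 → E, 161.8075/10 → 16 → Q; chars EQ.
Square: 8.4733/2 → 4, 1.8075/1 → 1; chars 41.
Subsquare: 0.4733/0.0833333 → 5 → f, 0.8075/0.0416667 → 19 → t; chars ft.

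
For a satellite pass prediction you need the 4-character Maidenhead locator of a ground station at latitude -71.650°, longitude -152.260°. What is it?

BB38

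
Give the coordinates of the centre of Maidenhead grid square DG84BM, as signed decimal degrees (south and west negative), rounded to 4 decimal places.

Field D=3, G=6: +3·20° lon, +6·10° lat → SW at lon -120°, lat -30°.
Square 8, 4: +8·2° lon, +4·1° lat → SW at lon -104°, lat -26°.
Subsquare b=1, m=12: +1·0.0833333° lon, +12·0.0416667° lat → SW at lon -103.917°, lat -25.5°.
Cell spans 0.0833333° lon × 0.0416667° lat. Centre is SW corner plus half of each.
latitude -25.4792, longitude -103.8750.

-25.4792, -103.8750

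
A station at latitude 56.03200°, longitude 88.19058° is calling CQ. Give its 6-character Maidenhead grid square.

NO46ca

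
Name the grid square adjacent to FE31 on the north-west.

Longitude square 3; −1 → 2.
Latitude square 1; +1 → 2.

FE22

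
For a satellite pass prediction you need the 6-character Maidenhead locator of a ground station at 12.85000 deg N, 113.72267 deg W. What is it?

DK32du

Add 180° to longitude and 90° to latitude: 66.2773, 102.8500.
Field: lon ⌊66.2773/20⌋ = 3 → D; lat ⌊102.8500/10⌋ = 10 → K.
Square: lon ⌊6.2773/2⌋ = 3; lat ⌊2.8500/1⌋ = 2.
Subsquare: lon ⌊0.2773/0.0833333⌋ = 3 → d; lat ⌊0.8500/0.0416667⌋ = 20 → u.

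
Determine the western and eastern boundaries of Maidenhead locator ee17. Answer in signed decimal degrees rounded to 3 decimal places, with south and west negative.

-98.000, -96.000

Field E=4, E=4: +4·20° lon, +4·10° lat → SW at lon -100°, lat -50°.
Square 1, 7: +1·2° lon, +7·1° lat → SW at lon -98°, lat -43°.
Cell spans 2° lon × 1° lat.
west -98.000, east -96.000.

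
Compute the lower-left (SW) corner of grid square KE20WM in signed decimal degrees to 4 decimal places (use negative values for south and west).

-49.5000, 25.8333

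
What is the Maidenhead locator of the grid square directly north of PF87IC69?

PF87id60

Latitude extended square 9; +1 → 10, wraps to 0, carry into subsquare.
Latitude subsquare c = 2; +1 → 3 = d.
The longitude characters are unchanged.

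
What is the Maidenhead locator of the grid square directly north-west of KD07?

Longitude square 0; −1 → -1, wraps to 9, carry into field.
Longitude field K = 10; −1 → 9 = J.
Latitude square 7; +1 → 8.

JD98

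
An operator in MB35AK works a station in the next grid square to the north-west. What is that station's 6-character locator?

Longitude subsquare a = 0; −1 → -1, wraps to 23 = x, carry into square.
Longitude square 3; −1 → 2.
Latitude subsquare k = 10; +1 → 11 = l.

MB25xl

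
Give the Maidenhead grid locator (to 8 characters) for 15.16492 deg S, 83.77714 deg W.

Offset from 180°W / 90°S: lon 96.22286°, lat 74.83508°.
Field (20°×10°, letters A–R): 96.22286/20 → 4 → E, 74.83508/10 → 7 → H; chars EH.
Square (2°×1°, digits 0–9): 16.22286/2 → 8, 4.83508/1 → 4; chars 84.
Subsquare (5′×2.5′, letters a–x): 0.22286/0.0833333 → 2 → c, 0.83508/0.0416667 → 20 → u; chars cu.
Extended square (30″×15″, digits 0–9): 0.05619/0.00833333 → 6, 0.00175/0.00416667 → 0; chars 60.

EH84cu60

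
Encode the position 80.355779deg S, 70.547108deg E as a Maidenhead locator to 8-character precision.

Add 180° to longitude and 90° to latitude: 250.54711, 9.64422.
Field (20°×10°, letters A–R): 250.54711/20 → 12 → M, 9.64422/10 → 0 → A; chars MA.
Square (2°×1°, digits 0–9): 10.54711/2 → 5, 9.64422/1 → 9; chars 59.
Subsquare (5′×2.5′, letters a–x): 0.54711/0.0833333 → 6 → g, 0.64422/0.0416667 → 15 → p; chars gp.
Extended square (30″×15″, digits 0–9): 0.04711/0.00833333 → 5, 0.01922/0.00416667 → 4; chars 54.

MA59gp54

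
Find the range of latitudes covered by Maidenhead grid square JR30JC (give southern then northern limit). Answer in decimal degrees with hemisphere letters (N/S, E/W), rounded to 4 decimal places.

Field J=9, R=17: +9·20° lon, +17·10° lat → SW at lon 0°, lat 80°.
Square 3, 0: +3·2° lon, +0·1° lat → SW at lon 6°, lat 80°.
Subsquare j=9, c=2: +9·0.0833333° lon, +2·0.0416667° lat → SW at lon 6.75°, lat 80.0833°.
Cell spans 0.0833333° lon × 0.0416667° lat.
south 80.0833° N, north 80.1250° N.

80.0833° N, 80.1250° N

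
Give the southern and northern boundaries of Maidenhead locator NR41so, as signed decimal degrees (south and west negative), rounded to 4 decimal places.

81.5833, 81.6250

Field N=13, R=17: +13·20° lon, +17·10° lat → SW at lon 80°, lat 80°.
Square 4, 1: +4·2° lon, +1·1° lat → SW at lon 88°, lat 81°.
Subsquare s=18, o=14: +18·0.0833333° lon, +14·0.0416667° lat → SW at lon 89.5°, lat 81.5833°.
Cell spans 0.0833333° lon × 0.0416667° lat.
south 81.5833, north 81.6250.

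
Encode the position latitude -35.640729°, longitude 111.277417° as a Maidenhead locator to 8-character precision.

OF54pi36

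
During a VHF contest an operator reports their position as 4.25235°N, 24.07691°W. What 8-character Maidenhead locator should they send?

Add 180° to longitude and 90° to latitude: 155.92309, 94.25235.
Field: 155.92309/20 → 7 → H, 94.25235/10 → 9 → J; chars HJ.
Square: 15.92309/2 → 7, 4.25235/1 → 4; chars 74.
Subsquare: 1.92309/0.0833333 → 23 → x, 0.25235/0.0416667 → 6 → g; chars xg.
Extended square: 0.00642/0.00833333 → 0, 0.00235/0.00416667 → 0; chars 00.

HJ74xg00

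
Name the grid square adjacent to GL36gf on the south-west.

GL36fe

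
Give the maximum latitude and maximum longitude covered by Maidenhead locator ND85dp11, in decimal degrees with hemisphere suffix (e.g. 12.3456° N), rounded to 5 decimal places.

Field N=13, D=3: +13·20° lon, +3·10° lat → SW at lon 80°, lat -60°.
Square 8, 5: +8·2° lon, +5·1° lat → SW at lon 96°, lat -55°.
Subsquare d=3, p=15: +3·0.0833333° lon, +15·0.0416667° lat → SW at lon 96.25°, lat -54.375°.
Extended square 1, 1: +1·0.00833333° lon, +1·0.00416667° lat → SW at lon 96.2583°, lat -54.3708°.
Cell spans 0.00833333° lon × 0.00416667° lat. NE corner is SW corner plus one full cell.
latitude 54.36667° S, longitude 96.26667° E.

54.36667° S, 96.26667° E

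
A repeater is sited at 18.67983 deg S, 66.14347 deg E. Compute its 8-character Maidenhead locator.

MH31bh76

Add 180° to longitude and 90° to latitude: 246.14347, 71.32017.
Field (20°×10°, letters A–R): 246.14347/20 → 12 → M, 71.32017/10 → 7 → H; chars MH.
Square (2°×1°, digits 0–9): 6.14347/2 → 3, 1.32017/1 → 1; chars 31.
Subsquare (5′×2.5′, letters a–x): 0.14347/0.0833333 → 1 → b, 0.32017/0.0416667 → 7 → h; chars bh.
Extended square (30″×15″, digits 0–9): 0.06014/0.00833333 → 7, 0.02850/0.00416667 → 6; chars 76.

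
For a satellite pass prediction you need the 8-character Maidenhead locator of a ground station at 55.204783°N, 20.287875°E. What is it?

Offset from 180°W / 90°S: lon 200.28787°, lat 145.20478°.
Field: 200.28787/20 → 10 → K, 145.20478/10 → 14 → O; chars KO.
Square: 0.28787/2 → 0, 5.20478/1 → 5; chars 05.
Subsquare: 0.28787/0.0833333 → 3 → d, 0.20478/0.0416667 → 4 → e; chars de.
Extended square: 0.03787/0.00833333 → 4, 0.03812/0.00416667 → 9; chars 49.

KO05de49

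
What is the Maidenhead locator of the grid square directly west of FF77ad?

FF67xd

Longitude subsquare a = 0; −1 → -1, wraps to 23 = x, carry into square.
Longitude square 7; −1 → 6.
The latitude characters are unchanged.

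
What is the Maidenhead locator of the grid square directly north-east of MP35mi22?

MP35mi33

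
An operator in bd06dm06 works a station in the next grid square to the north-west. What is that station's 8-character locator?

BD06cm97

Longitude extended square 0; −1 → -1, wraps to 9, carry into subsquare.
Longitude subsquare d = 3; −1 → 2 = c.
Latitude extended square 6; +1 → 7.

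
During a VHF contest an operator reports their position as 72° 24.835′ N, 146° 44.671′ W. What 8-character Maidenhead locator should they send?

BQ62pj09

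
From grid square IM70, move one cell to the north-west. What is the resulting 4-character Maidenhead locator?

Longitude square 7; −1 → 6.
Latitude square 0; +1 → 1.

IM61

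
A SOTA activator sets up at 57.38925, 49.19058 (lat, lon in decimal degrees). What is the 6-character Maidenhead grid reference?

LO47oj

Offset from 180°W / 90°S: lon 229.1906°, lat 147.3893°.
Field (20°×10°, letters A–R): 229.1906/20 → 11 → L, 147.3893/10 → 14 → O; chars LO.
Square (2°×1°, digits 0–9): 9.1906/2 → 4, 7.3893/1 → 7; chars 47.
Subsquare (5′×2.5′, letters a–x): 1.1906/0.0833333 → 14 → o, 0.3893/0.0416667 → 9 → j; chars oj.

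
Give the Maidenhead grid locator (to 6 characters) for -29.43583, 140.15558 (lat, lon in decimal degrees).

QG00bn

Add 180° to longitude and 90° to latitude: 320.1556, 60.5642.
Field (20°×10°, letters A–R): lon ⌊320.1556/20⌋ = 16 → Q; lat ⌊60.5642/10⌋ = 6 → G.
Square (2°×1°, digits 0–9): lon ⌊0.1556/2⌋ = 0; lat ⌊0.5642/1⌋ = 0.
Subsquare (5′×2.5′, letters a–x): lon ⌊0.1556/0.0833333⌋ = 1 → b; lat ⌊0.5642/0.0416667⌋ = 13 → n.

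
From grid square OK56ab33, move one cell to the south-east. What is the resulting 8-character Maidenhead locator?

OK56ab42

Longitude extended square 3; +1 → 4.
Latitude extended square 3; −1 → 2.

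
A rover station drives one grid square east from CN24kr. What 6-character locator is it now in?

Longitude subsquare k = 10; +1 → 11 = l.
The latitude characters are unchanged.

CN24lr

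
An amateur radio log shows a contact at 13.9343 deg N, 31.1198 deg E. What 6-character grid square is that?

Shift to the Maidenhead origin (180°W, 90°S): lon 211.1198, lat 103.9343.
Field: 211.1198/20 → 10 → K, 103.9343/10 → 10 → K; chars KK.
Square: 11.1198/2 → 5, 3.9343/1 → 3; chars 53.
Subsquare: 1.1198/0.0833333 → 13 → n, 0.9343/0.0416667 → 22 → w; chars nw.

KK53nw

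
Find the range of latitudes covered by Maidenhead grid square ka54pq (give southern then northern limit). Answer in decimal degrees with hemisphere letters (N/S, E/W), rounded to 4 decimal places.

85.3333° S, 85.2917° S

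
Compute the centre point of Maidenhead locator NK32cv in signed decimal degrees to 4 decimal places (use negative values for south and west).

Field N=13, K=10: +13·20° lon, +10·10° lat → SW at lon 80°, lat 10°.
Square 3, 2: +3·2° lon, +2·1° lat → SW at lon 86°, lat 12°.
Subsquare c=2, v=21: +2·0.0833333° lon, +21·0.0416667° lat → SW at lon 86.1667°, lat 12.875°.
Cell spans 0.0833333° lon × 0.0416667° lat. Centre is SW corner plus half of each.
latitude 12.8958, longitude 86.2083.

12.8958, 86.2083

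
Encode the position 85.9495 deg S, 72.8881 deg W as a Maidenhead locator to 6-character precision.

Shift to the Maidenhead origin (180°W, 90°S): lon 107.1119, lat 4.0505.
Field: lon ⌊107.1119/20⌋ = 5 → F; lat ⌊4.0505/10⌋ = 0 → A.
Square: lon ⌊7.1119/2⌋ = 3; lat ⌊4.0505/1⌋ = 4.
Subsquare: lon ⌊1.1119/0.0833333⌋ = 13 → n; lat ⌊0.0505/0.0416667⌋ = 1 → b.

FA34nb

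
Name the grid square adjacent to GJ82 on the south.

GJ81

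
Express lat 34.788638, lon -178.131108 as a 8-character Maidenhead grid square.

AM04ws49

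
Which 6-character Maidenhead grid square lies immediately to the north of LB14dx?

LB15da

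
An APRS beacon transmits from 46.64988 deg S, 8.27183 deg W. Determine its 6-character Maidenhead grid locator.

Offset from 180°W / 90°S: lon 171.7282°, lat 43.3501°.
Field: 171.7282/20 → 8 → I, 43.3501/10 → 4 → E; chars IE.
Square: 11.7282/2 → 5, 3.3501/1 → 3; chars 53.
Subsquare: 1.7282/0.0833333 → 20 → u, 0.3501/0.0416667 → 8 → i; chars ui.

IE53ui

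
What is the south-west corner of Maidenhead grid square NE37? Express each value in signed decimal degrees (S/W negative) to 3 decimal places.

-43.000, 86.000

Field N=13, E=4: +13·20° lon, +4·10° lat → SW at lon 80°, lat -50°.
Square 3, 7: +3·2° lon, +7·1° lat → SW at lon 86°, lat -43°.
latitude -43.000, longitude 86.000.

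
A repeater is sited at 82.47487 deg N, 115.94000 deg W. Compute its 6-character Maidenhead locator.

DR22al

Shift to the Maidenhead origin (180°W, 90°S): lon 64.0600, lat 172.4749.
Field: 64.0600/20 → 3 → D, 172.4749/10 → 17 → R; chars DR.
Square: 4.0600/2 → 2, 2.4749/1 → 2; chars 22.
Subsquare: 0.0600/0.0833333 → 0 → a, 0.4749/0.0416667 → 11 → l; chars al.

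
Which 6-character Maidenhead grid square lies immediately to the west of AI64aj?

Longitude subsquare a = 0; −1 → -1, wraps to 23 = x, carry into square.
Longitude square 6; −1 → 5.
The latitude characters are unchanged.

AI54xj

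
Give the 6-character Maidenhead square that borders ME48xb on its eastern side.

ME58ab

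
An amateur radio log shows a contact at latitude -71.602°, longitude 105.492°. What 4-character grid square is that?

Add 180° to longitude and 90° to latitude: 285.49, 18.40.
Field: 285.49/20 → 14 → O, 18.40/10 → 1 → B; chars OB.
Square: 5.49/2 → 2, 8.40/1 → 8; chars 28.

OB28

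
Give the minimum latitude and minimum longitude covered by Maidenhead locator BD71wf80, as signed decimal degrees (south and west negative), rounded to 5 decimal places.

Field B=1, D=3: +1·20° lon, +3·10° lat → SW at lon -160°, lat -60°.
Square 7, 1: +7·2° lon, +1·1° lat → SW at lon -146°, lat -59°.
Subsquare w=22, f=5: +22·0.0833333° lon, +5·0.0416667° lat → SW at lon -144.167°, lat -58.7917°.
Extended square 8, 0: +8·0.00833333° lon, +0·0.00416667° lat → SW at lon -144.1°, lat -58.7917°.
latitude -58.79167, longitude -144.10000.

-58.79167, -144.10000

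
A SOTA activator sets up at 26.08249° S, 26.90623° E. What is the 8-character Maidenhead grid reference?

KG33kw80

Shift to the Maidenhead origin (180°W, 90°S): lon 206.90623, lat 63.91751.
Field: lon ⌊206.90623/20⌋ = 10 → K; lat ⌊63.91751/10⌋ = 6 → G.
Square: lon ⌊6.90623/2⌋ = 3; lat ⌊3.91751/1⌋ = 3.
Subsquare: lon ⌊0.90623/0.0833333⌋ = 10 → k; lat ⌊0.91751/0.0416667⌋ = 22 → w.
Extended square: lon ⌊0.07290/0.00833333⌋ = 8; lat ⌊0.00084/0.00416667⌋ = 0.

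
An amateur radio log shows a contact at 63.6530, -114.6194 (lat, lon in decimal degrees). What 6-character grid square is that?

Add 180° to longitude and 90° to latitude: 65.3806, 153.6530.
Field: lon ⌊65.3806/20⌋ = 3 → D; lat ⌊153.6530/10⌋ = 15 → P.
Square: lon ⌊5.3806/2⌋ = 2; lat ⌊3.6530/1⌋ = 3.
Subsquare: lon ⌊1.3806/0.0833333⌋ = 16 → q; lat ⌊0.6530/0.0416667⌋ = 15 → p.

DP23qp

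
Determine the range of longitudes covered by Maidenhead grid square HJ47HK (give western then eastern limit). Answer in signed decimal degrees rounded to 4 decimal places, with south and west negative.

Field H=7, J=9: +7·20° lon, +9·10° lat → SW at lon -40°, lat 0°.
Square 4, 7: +4·2° lon, +7·1° lat → SW at lon -32°, lat 7°.
Subsquare h=7, k=10: +7·0.0833333° lon, +10·0.0416667° lat → SW at lon -31.4167°, lat 7.41667°.
Cell spans 0.0833333° lon × 0.0416667° lat.
west -31.4167, east -31.3333.

-31.4167, -31.3333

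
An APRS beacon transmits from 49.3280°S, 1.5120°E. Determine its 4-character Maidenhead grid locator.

Offset from 180°W / 90°S: lon 181.51°, lat 40.67°.
Field: 181.51/20 → 9 → J, 40.67/10 → 4 → E; chars JE.
Square: 1.51/2 → 0, 0.67/1 → 0; chars 00.

JE00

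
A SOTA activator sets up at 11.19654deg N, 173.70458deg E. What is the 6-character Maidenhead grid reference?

RK61ue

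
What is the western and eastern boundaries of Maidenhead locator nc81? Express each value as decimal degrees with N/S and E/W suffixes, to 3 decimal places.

96.000° E, 98.000° E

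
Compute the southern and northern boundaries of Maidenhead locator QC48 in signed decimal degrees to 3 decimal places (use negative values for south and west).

Field Q=16, C=2: +16·20° lon, +2·10° lat → SW at lon 140°, lat -70°.
Square 4, 8: +4·2° lon, +8·1° lat → SW at lon 148°, lat -62°.
Cell spans 2° lon × 1° lat.
south -62.000, north -61.000.

-62.000, -61.000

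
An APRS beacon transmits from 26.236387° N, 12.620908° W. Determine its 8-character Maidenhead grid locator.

IL36qf56

Offset from 180°W / 90°S: lon 167.37909°, lat 116.23639°.
Field (20°×10°, letters A–R): lon ⌊167.37909/20⌋ = 8 → I; lat ⌊116.23639/10⌋ = 11 → L.
Square (2°×1°, digits 0–9): lon ⌊7.37909/2⌋ = 3; lat ⌊6.23639/1⌋ = 6.
Subsquare (5′×2.5′, letters a–x): lon ⌊1.37909/0.0833333⌋ = 16 → q; lat ⌊0.23639/0.0416667⌋ = 5 → f.
Extended square (30″×15″, digits 0–9): lon ⌊0.04576/0.00833333⌋ = 5; lat ⌊0.02805/0.00416667⌋ = 6.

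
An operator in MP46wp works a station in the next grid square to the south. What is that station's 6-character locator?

Latitude subsquare p = 15; −1 → 14 = o.
The longitude characters are unchanged.

MP46wo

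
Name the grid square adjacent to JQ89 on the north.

JR80

Latitude square 9; +1 → 10, wraps to 0, carry into field.
Latitude field Q = 16; +1 → 17 = R.
The longitude characters are unchanged.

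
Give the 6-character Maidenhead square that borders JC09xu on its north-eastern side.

Longitude subsquare x = 23; +1 → 24, wraps to 0 = a, carry into square.
Longitude square 0; +1 → 1.
Latitude subsquare u = 20; +1 → 21 = v.

JC19av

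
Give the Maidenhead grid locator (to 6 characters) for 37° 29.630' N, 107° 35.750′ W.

DM67el

Add 180° to longitude and 90° to latitude: 72.4042, 127.4938.
Field: 72.4042/20 → 3 → D, 127.4938/10 → 12 → M; chars DM.
Square: 12.4042/2 → 6, 7.4938/1 → 7; chars 67.
Subsquare: 0.4042/0.0833333 → 4 → e, 0.4938/0.0416667 → 11 → l; chars el.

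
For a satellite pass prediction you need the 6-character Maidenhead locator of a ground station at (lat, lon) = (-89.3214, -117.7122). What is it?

DA10dq

Add 180° to longitude and 90° to latitude: 62.2878, 0.6786.
Field: 62.2878/20 → 3 → D, 0.6786/10 → 0 → A; chars DA.
Square: 2.2878/2 → 1, 0.6786/1 → 0; chars 10.
Subsquare: 0.2878/0.0833333 → 3 → d, 0.6786/0.0416667 → 16 → q; chars dq.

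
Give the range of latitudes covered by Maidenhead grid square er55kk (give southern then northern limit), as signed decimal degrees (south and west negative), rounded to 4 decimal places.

85.4167, 85.4583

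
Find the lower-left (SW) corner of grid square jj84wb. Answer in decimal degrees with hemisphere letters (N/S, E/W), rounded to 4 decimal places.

Field J=9, J=9: +9·20° lon, +9·10° lat → SW at lon 0°, lat 0°.
Square 8, 4: +8·2° lon, +4·1° lat → SW at lon 16°, lat 4°.
Subsquare w=22, b=1: +22·0.0833333° lon, +1·0.0416667° lat → SW at lon 17.8333°, lat 4.04167°.
latitude 4.0417° N, longitude 17.8333° E.

4.0417° N, 17.8333° E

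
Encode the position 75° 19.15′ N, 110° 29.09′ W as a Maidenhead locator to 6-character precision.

Shift to the Maidenhead origin (180°W, 90°S): lon 69.5152, lat 165.3192.
Field: lon ⌊69.5152/20⌋ = 3 → D; lat ⌊165.3192/10⌋ = 16 → Q.
Square: lon ⌊9.5152/2⌋ = 4; lat ⌊5.3192/1⌋ = 5.
Subsquare: lon ⌊1.5152/0.0833333⌋ = 18 → s; lat ⌊0.3192/0.0416667⌋ = 7 → h.

DQ45sh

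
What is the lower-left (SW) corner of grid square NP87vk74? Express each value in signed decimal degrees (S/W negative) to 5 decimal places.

67.43333, 97.80833

Field N=13, P=15: +13·20° lon, +15·10° lat → SW at lon 80°, lat 60°.
Square 8, 7: +8·2° lon, +7·1° lat → SW at lon 96°, lat 67°.
Subsquare v=21, k=10: +21·0.0833333° lon, +10·0.0416667° lat → SW at lon 97.75°, lat 67.4167°.
Extended square 7, 4: +7·0.00833333° lon, +4·0.00416667° lat → SW at lon 97.8083°, lat 67.4333°.
latitude 67.43333, longitude 97.80833.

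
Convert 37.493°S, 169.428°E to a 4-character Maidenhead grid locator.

RF42

Shift to the Maidenhead origin (180°W, 90°S): lon 349.43, lat 52.51.
Field: 349.43/20 → 17 → R, 52.51/10 → 5 → F; chars RF.
Square: 9.43/2 → 4, 2.51/1 → 2; chars 42.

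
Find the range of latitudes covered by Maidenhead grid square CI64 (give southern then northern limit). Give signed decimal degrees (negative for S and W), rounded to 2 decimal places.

-6.00, -5.00

Field C=2, I=8: +2·20° lon, +8·10° lat → SW at lon -140°, lat -10°.
Square 6, 4: +6·2° lon, +4·1° lat → SW at lon -128°, lat -6°.
Cell spans 2° lon × 1° lat.
south -6.00, north -5.00.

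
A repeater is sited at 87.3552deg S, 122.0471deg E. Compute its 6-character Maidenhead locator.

Offset from 180°W / 90°S: lon 302.0471°, lat 2.6448°.
Field: 302.0471/20 → 15 → P, 2.6448/10 → 0 → A; chars PA.
Square: 2.0471/2 → 1, 2.6448/1 → 2; chars 12.
Subsquare: 0.0471/0.0833333 → 0 → a, 0.6448/0.0416667 → 15 → p; chars ap.

PA12ap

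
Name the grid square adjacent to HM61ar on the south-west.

HM51xq

Longitude subsquare a = 0; −1 → -1, wraps to 23 = x, carry into square.
Longitude square 6; −1 → 5.
Latitude subsquare r = 17; −1 → 16 = q.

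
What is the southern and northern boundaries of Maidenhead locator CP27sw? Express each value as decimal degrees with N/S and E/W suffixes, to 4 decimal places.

67.9167° N, 67.9583° N

Field C=2, P=15: +2·20° lon, +15·10° lat → SW at lon -140°, lat 60°.
Square 2, 7: +2·2° lon, +7·1° lat → SW at lon -136°, lat 67°.
Subsquare s=18, w=22: +18·0.0833333° lon, +22·0.0416667° lat → SW at lon -134.5°, lat 67.9167°.
Cell spans 0.0833333° lon × 0.0416667° lat.
south 67.9167° N, north 67.9583° N.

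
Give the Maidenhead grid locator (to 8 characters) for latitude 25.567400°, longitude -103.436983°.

Add 180° to longitude and 90° to latitude: 76.56302, 115.56740.
Field (20°×10°, letters A–R): lon ⌊76.56302/20⌋ = 3 → D; lat ⌊115.56740/10⌋ = 11 → L.
Square (2°×1°, digits 0–9): lon ⌊16.56302/2⌋ = 8; lat ⌊5.56740/1⌋ = 5.
Subsquare (5′×2.5′, letters a–x): lon ⌊0.56302/0.0833333⌋ = 6 → g; lat ⌊0.56740/0.0416667⌋ = 13 → n.
Extended square (30″×15″, digits 0–9): lon ⌊0.06302/0.00833333⌋ = 7; lat ⌊0.02573/0.00416667⌋ = 6.

DL85gn76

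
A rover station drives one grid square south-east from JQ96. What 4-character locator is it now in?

Longitude square 9; +1 → 10, wraps to 0, carry into field.
Longitude field J = 9; +1 → 10 = K.
Latitude square 6; −1 → 5.

KQ05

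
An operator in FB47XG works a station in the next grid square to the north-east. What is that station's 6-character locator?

FB57ah

Longitude subsquare x = 23; +1 → 24, wraps to 0 = a, carry into square.
Longitude square 4; +1 → 5.
Latitude subsquare g = 6; +1 → 7 = h.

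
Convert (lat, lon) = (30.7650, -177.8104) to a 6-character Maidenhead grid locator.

AM10cs

Add 180° to longitude and 90° to latitude: 2.1896, 120.7650.
Field: lon ⌊2.1896/20⌋ = 0 → A; lat ⌊120.7650/10⌋ = 12 → M.
Square: lon ⌊2.1896/2⌋ = 1; lat ⌊0.7650/1⌋ = 0.
Subsquare: lon ⌊0.1896/0.0833333⌋ = 2 → c; lat ⌊0.7650/0.0416667⌋ = 18 → s.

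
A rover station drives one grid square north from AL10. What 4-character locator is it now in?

Latitude square 0; +1 → 1.
The longitude characters are unchanged.

AL11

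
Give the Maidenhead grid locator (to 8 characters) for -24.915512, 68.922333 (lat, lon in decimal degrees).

Add 180° to longitude and 90° to latitude: 248.92233, 65.08449.
Field: lon ⌊248.92233/20⌋ = 12 → M; lat ⌊65.08449/10⌋ = 6 → G.
Square: lon ⌊8.92233/2⌋ = 4; lat ⌊5.08449/1⌋ = 5.
Subsquare: lon ⌊0.92233/0.0833333⌋ = 11 → l; lat ⌊0.08449/0.0416667⌋ = 2 → c.
Extended square: lon ⌊0.00567/0.00833333⌋ = 0; lat ⌊0.00115/0.00416667⌋ = 0.

MG45lc00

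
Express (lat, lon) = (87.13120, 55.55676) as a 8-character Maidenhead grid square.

LR77sd61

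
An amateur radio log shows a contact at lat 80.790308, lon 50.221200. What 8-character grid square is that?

Shift to the Maidenhead origin (180°W, 90°S): lon 230.22120, lat 170.79031.
Field: lon ⌊230.22120/20⌋ = 11 → L; lat ⌊170.79031/10⌋ = 17 → R.
Square: lon ⌊10.22120/2⌋ = 5; lat ⌊0.79031/1⌋ = 0.
Subsquare: lon ⌊0.22120/0.0833333⌋ = 2 → c; lat ⌊0.79031/0.0416667⌋ = 18 → s.
Extended square: lon ⌊0.05453/0.00833333⌋ = 6; lat ⌊0.04031/0.00416667⌋ = 9.

LR50cs69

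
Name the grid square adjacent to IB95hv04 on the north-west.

Longitude extended square 0; −1 → -1, wraps to 9, carry into subsquare.
Longitude subsquare h = 7; −1 → 6 = g.
Latitude extended square 4; +1 → 5.

IB95gv95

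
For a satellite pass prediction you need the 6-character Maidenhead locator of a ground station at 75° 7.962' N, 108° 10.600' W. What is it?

DQ55vd

Add 180° to longitude and 90° to latitude: 71.8233, 165.1327.
Field: lon ⌊71.8233/20⌋ = 3 → D; lat ⌊165.1327/10⌋ = 16 → Q.
Square: lon ⌊11.8233/2⌋ = 5; lat ⌊5.1327/1⌋ = 5.
Subsquare: lon ⌊1.8233/0.0833333⌋ = 21 → v; lat ⌊0.1327/0.0416667⌋ = 3 → d.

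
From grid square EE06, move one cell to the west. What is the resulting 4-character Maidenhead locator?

DE96

Longitude square 0; −1 → -1, wraps to 9, carry into field.
Longitude field E = 4; −1 → 3 = D.
The latitude characters are unchanged.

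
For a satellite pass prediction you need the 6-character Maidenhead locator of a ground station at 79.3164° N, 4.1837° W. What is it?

IQ79vh

Offset from 180°W / 90°S: lon 175.8163°, lat 169.3164°.
Field: lon ⌊175.8163/20⌋ = 8 → I; lat ⌊169.3164/10⌋ = 16 → Q.
Square: lon ⌊15.8163/2⌋ = 7; lat ⌊9.3164/1⌋ = 9.
Subsquare: lon ⌊1.8163/0.0833333⌋ = 21 → v; lat ⌊0.3164/0.0416667⌋ = 7 → h.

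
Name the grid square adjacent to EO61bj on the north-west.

EO61ak

Longitude subsquare b = 1; −1 → 0 = a.
Latitude subsquare j = 9; +1 → 10 = k.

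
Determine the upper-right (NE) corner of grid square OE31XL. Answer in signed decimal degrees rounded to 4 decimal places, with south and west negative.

Field O=14, E=4: +14·20° lon, +4·10° lat → SW at lon 100°, lat -50°.
Square 3, 1: +3·2° lon, +1·1° lat → SW at lon 106°, lat -49°.
Subsquare x=23, l=11: +23·0.0833333° lon, +11·0.0416667° lat → SW at lon 107.917°, lat -48.5417°.
Cell spans 0.0833333° lon × 0.0416667° lat. NE corner is SW corner plus one full cell.
latitude -48.5000, longitude 108.0000.

-48.5000, 108.0000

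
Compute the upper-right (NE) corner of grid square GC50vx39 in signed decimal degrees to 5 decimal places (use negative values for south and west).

Field G=6, C=2: +6·20° lon, +2·10° lat → SW at lon -60°, lat -70°.
Square 5, 0: +5·2° lon, +0·1° lat → SW at lon -50°, lat -70°.
Subsquare v=21, x=23: +21·0.0833333° lon, +23·0.0416667° lat → SW at lon -48.25°, lat -69.0417°.
Extended square 3, 9: +3·0.00833333° lon, +9·0.00416667° lat → SW at lon -48.225°, lat -69.0042°.
Cell spans 0.00833333° lon × 0.00416667° lat. NE corner is SW corner plus one full cell.
latitude -69.00000, longitude -48.21667.

-69.00000, -48.21667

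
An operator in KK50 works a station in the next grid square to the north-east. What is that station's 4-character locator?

Longitude square 5; +1 → 6.
Latitude square 0; +1 → 1.

KK61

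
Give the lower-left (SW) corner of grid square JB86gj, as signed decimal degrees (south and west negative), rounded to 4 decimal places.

Field J=9, B=1: +9·20° lon, +1·10° lat → SW at lon 0°, lat -80°.
Square 8, 6: +8·2° lon, +6·1° lat → SW at lon 16°, lat -74°.
Subsquare g=6, j=9: +6·0.0833333° lon, +9·0.0416667° lat → SW at lon 16.5°, lat -73.625°.
latitude -73.6250, longitude 16.5000.

-73.6250, 16.5000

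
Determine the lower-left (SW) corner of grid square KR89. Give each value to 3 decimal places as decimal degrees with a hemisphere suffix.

89.000° N, 36.000° E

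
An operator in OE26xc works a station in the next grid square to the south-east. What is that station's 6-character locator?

Longitude subsquare x = 23; +1 → 24, wraps to 0 = a, carry into square.
Longitude square 2; +1 → 3.
Latitude subsquare c = 2; −1 → 1 = b.

OE36ab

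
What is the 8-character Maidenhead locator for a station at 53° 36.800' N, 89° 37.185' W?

Shift to the Maidenhead origin (180°W, 90°S): lon 90.38025, lat 143.61333.
Field (20°×10°, letters A–R): 90.38025/20 → 4 → E, 143.61333/10 → 14 → O; chars EO.
Square (2°×1°, digits 0–9): 10.38025/2 → 5, 3.61333/1 → 3; chars 53.
Subsquare (5′×2.5′, letters a–x): 0.38025/0.0833333 → 4 → e, 0.61333/0.0416667 → 14 → o; chars eo.
Extended square (30″×15″, digits 0–9): 0.04692/0.00833333 → 5, 0.03000/0.00416667 → 7; chars 57.

EO53eo57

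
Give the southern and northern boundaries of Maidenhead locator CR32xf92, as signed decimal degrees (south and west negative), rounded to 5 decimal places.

Field C=2, R=17: +2·20° lon, +17·10° lat → SW at lon -140°, lat 80°.
Square 3, 2: +3·2° lon, +2·1° lat → SW at lon -134°, lat 82°.
Subsquare x=23, f=5: +23·0.0833333° lon, +5·0.0416667° lat → SW at lon -132.083°, lat 82.2083°.
Extended square 9, 2: +9·0.00833333° lon, +2·0.00416667° lat → SW at lon -132.008°, lat 82.2167°.
Cell spans 0.00833333° lon × 0.00416667° lat.
south 82.21667, north 82.22083.

82.21667, 82.22083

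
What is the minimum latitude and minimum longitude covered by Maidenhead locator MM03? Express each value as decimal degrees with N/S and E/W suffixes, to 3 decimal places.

33.000° N, 60.000° E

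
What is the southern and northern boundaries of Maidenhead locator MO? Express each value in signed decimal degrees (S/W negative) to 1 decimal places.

50.0, 60.0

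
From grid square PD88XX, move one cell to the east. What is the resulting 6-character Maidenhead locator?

Longitude subsquare x = 23; +1 → 24, wraps to 0 = a, carry into square.
Longitude square 8; +1 → 9.
The latitude characters are unchanged.

PD98ax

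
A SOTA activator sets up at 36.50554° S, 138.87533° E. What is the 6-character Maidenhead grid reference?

PF93kl

Add 180° to longitude and 90° to latitude: 318.8753, 53.4945.
Field: 318.8753/20 → 15 → P, 53.4945/10 → 5 → F; chars PF.
Square: 18.8753/2 → 9, 3.4945/1 → 3; chars 93.
Subsquare: 0.8753/0.0833333 → 10 → k, 0.4945/0.0416667 → 11 → l; chars kl.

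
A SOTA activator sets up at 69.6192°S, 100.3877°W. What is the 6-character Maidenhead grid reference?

DC90tj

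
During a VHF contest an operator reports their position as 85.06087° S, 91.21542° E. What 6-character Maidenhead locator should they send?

NA54ow

Shift to the Maidenhead origin (180°W, 90°S): lon 271.2154, lat 4.9391.
Field: 271.2154/20 → 13 → N, 4.9391/10 → 0 → A; chars NA.
Square: 11.2154/2 → 5, 4.9391/1 → 4; chars 54.
Subsquare: 1.2154/0.0833333 → 14 → o, 0.9391/0.0416667 → 22 → w; chars ow.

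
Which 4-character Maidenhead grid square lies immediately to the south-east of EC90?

FB09

Longitude square 9; +1 → 10, wraps to 0, carry into field.
Longitude field E = 4; +1 → 5 = F.
Latitude square 0; −1 → -1, wraps to 9, carry into field.
Latitude field C = 2; −1 → 1 = B.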